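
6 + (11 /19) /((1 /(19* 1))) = 17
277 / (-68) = -277 / 68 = -4.07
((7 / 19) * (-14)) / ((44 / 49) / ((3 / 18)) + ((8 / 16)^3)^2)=-0.95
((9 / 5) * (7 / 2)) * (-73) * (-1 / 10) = 4599 / 100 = 45.99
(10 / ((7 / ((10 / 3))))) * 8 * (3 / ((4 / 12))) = 2400 / 7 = 342.86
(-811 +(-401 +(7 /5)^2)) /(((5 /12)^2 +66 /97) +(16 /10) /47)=-19859660496 /14575295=-1362.56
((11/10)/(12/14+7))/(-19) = -7/950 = -0.01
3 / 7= 0.43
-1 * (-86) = 86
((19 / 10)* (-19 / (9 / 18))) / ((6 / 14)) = -2527 / 15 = -168.47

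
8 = 8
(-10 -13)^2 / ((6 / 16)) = 4232 / 3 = 1410.67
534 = 534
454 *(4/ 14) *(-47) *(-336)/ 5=2048448/ 5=409689.60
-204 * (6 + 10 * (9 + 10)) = -39984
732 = 732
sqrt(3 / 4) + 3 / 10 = 3 / 10 + sqrt(3) / 2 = 1.17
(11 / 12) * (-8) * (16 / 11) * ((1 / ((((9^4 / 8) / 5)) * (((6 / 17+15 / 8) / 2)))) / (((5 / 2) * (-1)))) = 139264 / 5963949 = 0.02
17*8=136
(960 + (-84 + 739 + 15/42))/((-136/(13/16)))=-293995/30464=-9.65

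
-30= -30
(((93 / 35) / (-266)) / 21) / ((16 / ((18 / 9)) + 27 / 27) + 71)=-31 / 5213600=-0.00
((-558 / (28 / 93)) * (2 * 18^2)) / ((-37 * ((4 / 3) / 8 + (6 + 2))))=50440968 / 12691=3974.55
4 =4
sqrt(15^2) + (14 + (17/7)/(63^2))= 805724/27783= 29.00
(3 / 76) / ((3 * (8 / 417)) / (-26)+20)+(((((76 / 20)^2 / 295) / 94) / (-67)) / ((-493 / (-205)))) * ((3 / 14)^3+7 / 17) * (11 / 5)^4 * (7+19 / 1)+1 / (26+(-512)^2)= 689682394131997079369021 / 600857273680694900761500000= 0.00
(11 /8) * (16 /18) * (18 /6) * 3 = 11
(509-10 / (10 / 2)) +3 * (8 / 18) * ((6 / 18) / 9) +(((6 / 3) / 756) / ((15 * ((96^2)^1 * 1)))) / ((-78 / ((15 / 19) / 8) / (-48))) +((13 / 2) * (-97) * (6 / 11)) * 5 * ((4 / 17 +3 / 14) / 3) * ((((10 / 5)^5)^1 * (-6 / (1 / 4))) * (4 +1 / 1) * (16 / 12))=212377685963569339 / 160906217472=1319884.90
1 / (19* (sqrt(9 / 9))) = 1 / 19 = 0.05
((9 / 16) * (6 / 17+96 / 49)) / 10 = 0.13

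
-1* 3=-3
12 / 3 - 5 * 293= -1461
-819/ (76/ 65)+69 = -47991/ 76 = -631.46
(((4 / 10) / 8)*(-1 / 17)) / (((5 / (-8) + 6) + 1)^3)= -128 / 11275335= -0.00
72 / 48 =3 / 2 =1.50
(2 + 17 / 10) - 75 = -713 / 10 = -71.30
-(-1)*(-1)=-1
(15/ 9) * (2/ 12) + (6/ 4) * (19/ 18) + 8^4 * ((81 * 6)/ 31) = 71665693/ 1116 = 64216.57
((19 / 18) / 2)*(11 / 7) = 209 / 252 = 0.83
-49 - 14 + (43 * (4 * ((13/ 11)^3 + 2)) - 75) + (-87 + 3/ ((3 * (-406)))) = 217725507/ 540386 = 402.91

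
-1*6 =-6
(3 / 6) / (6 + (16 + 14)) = 1 / 72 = 0.01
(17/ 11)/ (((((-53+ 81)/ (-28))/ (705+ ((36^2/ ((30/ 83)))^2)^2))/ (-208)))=365291553627685188816/ 6875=53133316891299663.83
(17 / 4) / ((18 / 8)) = 17 / 9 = 1.89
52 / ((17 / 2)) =104 / 17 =6.12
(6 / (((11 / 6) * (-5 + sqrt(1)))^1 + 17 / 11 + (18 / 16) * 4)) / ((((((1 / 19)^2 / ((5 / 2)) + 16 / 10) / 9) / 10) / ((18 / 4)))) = -1178.45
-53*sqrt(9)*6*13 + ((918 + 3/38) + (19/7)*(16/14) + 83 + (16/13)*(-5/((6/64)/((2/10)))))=-828640165/72618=-11410.95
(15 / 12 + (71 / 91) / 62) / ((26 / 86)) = 612621 / 146692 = 4.18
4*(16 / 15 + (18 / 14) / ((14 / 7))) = 6.84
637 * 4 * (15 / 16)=9555 / 4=2388.75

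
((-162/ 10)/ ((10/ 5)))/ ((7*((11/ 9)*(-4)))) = 729/ 3080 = 0.24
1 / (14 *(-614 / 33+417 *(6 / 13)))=429 / 1044176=0.00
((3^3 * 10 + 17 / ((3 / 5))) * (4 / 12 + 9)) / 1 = 25060 / 9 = 2784.44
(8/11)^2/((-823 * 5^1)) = -64/497915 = -0.00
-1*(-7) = 7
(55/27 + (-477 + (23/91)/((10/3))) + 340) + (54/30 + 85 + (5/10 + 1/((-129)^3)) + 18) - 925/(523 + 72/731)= -260244692474378/8299823585235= -31.36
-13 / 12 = -1.08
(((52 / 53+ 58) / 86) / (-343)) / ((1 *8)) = -1563 / 6253576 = -0.00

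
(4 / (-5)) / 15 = -4 / 75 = -0.05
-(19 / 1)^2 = -361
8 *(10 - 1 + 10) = 152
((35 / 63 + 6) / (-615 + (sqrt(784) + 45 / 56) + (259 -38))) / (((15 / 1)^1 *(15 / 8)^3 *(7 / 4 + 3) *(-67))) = 6766592 / 11861797291875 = 0.00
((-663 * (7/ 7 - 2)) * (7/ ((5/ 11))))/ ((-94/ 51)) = -2603601/ 470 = -5539.58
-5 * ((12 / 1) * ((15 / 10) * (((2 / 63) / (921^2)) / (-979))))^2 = -80 / 33790917531717598329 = -0.00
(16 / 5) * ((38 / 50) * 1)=304 / 125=2.43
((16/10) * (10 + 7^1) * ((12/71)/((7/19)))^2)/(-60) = -589152/6175225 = -0.10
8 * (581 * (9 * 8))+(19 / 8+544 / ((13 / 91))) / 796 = 2131119891 / 6368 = 334660.79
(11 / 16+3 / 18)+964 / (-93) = -14153 / 1488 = -9.51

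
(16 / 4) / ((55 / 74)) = 296 / 55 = 5.38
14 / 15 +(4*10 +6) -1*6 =614 / 15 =40.93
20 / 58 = 0.34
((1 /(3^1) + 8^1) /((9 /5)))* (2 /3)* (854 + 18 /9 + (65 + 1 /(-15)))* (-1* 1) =-2842.39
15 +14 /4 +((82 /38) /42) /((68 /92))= 125957 /6783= 18.57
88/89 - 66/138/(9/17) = 0.09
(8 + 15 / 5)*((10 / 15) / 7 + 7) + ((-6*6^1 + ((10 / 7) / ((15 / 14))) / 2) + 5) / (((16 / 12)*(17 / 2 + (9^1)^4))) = 6152533 / 78834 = 78.04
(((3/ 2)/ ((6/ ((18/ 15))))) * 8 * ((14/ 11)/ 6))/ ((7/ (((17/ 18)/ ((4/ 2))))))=17/ 495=0.03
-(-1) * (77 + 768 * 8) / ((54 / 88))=273724 / 27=10137.93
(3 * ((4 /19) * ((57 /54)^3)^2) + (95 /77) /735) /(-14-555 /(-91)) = -121683541499 /1098427608432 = -0.11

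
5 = 5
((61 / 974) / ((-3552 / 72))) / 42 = -61 / 2018128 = -0.00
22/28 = 11/14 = 0.79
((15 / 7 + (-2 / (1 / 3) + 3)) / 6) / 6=-1 / 42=-0.02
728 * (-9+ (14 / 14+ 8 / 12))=-16016 / 3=-5338.67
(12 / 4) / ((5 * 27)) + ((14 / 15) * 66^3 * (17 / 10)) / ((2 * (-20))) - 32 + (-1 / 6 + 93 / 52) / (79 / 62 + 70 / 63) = -40472406289 / 3539250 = -11435.31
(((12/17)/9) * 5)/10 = 2/51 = 0.04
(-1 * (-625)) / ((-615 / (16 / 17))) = -2000 / 2091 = -0.96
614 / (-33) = -614 / 33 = -18.61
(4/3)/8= 1/6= 0.17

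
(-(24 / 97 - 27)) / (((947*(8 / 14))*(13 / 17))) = 308805 / 4776668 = 0.06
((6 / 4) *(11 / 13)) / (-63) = -11 / 546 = -0.02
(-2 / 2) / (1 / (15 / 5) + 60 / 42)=-21 / 37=-0.57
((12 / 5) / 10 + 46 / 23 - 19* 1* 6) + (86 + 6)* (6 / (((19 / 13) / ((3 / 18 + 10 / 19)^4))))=-82432057249 / 3342733650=-24.66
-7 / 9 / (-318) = 7 / 2862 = 0.00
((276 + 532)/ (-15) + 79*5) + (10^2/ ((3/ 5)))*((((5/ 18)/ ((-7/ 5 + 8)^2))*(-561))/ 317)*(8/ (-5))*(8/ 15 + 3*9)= 1796331299/ 4236705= 423.99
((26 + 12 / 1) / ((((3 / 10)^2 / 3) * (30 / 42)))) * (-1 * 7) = -12413.33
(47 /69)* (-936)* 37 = -542568 /23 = -23589.91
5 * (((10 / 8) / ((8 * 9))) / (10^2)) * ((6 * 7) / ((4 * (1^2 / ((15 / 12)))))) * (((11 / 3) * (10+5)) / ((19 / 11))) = 21175 / 58368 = 0.36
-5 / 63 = -0.08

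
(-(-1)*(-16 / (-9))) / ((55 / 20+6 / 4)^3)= 1024 / 44217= 0.02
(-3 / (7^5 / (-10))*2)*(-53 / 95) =-636 / 319333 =-0.00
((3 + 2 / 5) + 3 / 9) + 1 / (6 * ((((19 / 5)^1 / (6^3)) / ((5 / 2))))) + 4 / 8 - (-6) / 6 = 16483 / 570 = 28.92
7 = 7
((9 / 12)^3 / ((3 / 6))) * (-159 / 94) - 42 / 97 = -542757 / 291776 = -1.86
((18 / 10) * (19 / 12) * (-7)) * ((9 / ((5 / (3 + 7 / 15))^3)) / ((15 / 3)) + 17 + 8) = -797997739 / 1562500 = -510.72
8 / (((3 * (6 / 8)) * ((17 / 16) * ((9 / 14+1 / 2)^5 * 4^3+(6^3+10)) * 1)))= 4302592 / 451008351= 0.01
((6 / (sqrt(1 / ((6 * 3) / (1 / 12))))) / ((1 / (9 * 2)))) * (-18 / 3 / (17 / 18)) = -69984 * sqrt(6) / 17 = -10083.83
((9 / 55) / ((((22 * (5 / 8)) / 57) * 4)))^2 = 263169 / 9150625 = 0.03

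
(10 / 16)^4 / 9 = 625 / 36864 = 0.02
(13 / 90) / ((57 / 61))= 793 / 5130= 0.15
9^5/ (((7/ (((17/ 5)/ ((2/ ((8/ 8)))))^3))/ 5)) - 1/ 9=2610968233/ 12600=207219.70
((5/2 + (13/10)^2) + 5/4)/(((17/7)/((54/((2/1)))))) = 1512/25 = 60.48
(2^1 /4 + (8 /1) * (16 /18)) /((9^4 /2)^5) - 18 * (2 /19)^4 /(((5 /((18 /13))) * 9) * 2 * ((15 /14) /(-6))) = 882354728356608505341776 /4634367426847542203454728925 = 0.00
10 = 10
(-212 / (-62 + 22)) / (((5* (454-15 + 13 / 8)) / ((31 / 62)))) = 106 / 88125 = 0.00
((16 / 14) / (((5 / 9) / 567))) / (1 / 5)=5832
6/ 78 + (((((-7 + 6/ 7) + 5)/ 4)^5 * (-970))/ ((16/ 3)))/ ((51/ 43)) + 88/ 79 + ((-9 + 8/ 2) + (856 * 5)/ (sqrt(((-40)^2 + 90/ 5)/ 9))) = -1032060388/ 293433413 + 6420 * sqrt(1618)/ 809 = 315.69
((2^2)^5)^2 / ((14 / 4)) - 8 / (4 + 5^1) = 18874312 / 63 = 299592.25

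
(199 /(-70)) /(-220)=199 /15400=0.01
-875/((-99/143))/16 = 11375/144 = 78.99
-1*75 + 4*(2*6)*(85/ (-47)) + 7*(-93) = -38202/ 47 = -812.81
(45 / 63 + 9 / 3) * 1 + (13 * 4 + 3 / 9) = 1177 / 21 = 56.05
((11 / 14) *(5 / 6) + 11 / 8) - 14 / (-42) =397 / 168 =2.36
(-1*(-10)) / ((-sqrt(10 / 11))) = -sqrt(110) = -10.49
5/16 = 0.31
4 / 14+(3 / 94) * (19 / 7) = 35 / 94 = 0.37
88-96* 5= -392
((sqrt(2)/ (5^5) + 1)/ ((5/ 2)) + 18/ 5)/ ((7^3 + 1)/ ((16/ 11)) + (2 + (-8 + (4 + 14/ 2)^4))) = 4 * sqrt(2)/ 464734375 + 8/ 29743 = 0.00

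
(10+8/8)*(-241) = -2651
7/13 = 0.54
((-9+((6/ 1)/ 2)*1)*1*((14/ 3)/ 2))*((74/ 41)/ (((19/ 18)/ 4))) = -74592/ 779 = -95.75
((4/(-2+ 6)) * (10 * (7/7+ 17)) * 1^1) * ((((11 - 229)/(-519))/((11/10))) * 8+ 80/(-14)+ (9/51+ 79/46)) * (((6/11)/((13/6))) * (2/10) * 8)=-41343708096/744817073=-55.51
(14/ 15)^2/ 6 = 98/ 675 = 0.15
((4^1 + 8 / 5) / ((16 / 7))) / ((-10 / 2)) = -49 / 100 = -0.49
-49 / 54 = -0.91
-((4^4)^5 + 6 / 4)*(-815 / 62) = 1792203953277325 / 124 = 14453257687720.36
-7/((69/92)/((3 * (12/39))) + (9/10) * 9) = -560/713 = -0.79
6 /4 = 3 /2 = 1.50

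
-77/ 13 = -5.92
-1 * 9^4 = -6561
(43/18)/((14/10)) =215/126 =1.71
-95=-95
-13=-13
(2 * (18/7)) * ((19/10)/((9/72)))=2736/35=78.17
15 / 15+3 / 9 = 4 / 3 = 1.33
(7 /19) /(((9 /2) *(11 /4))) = 56 /1881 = 0.03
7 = 7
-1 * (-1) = 1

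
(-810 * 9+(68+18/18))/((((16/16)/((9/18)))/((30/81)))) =-12035/9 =-1337.22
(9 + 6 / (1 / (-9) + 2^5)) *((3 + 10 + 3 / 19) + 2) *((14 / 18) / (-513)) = -9376 / 44403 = -0.21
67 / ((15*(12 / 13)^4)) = 1913587 / 311040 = 6.15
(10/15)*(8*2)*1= 32/3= 10.67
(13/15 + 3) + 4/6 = 68/15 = 4.53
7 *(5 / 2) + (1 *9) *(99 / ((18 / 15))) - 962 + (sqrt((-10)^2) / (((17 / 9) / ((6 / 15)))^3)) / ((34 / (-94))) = -422329258 / 2088025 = -202.26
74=74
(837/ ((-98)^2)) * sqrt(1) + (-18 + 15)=-2.91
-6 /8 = -3 /4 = -0.75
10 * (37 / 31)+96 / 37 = 16666 / 1147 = 14.53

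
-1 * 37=-37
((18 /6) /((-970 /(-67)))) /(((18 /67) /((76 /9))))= 85291 /13095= 6.51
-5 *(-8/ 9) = 40/ 9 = 4.44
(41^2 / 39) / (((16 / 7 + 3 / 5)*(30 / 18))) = 11767 / 1313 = 8.96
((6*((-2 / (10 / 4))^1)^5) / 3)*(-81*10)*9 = 2985984 / 625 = 4777.57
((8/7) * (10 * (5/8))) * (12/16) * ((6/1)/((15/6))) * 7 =90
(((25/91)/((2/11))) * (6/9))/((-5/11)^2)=1331/273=4.88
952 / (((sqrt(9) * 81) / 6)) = 1904 / 81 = 23.51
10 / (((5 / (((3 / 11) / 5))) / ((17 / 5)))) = 102 / 275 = 0.37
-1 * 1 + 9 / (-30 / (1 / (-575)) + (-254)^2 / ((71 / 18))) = -1.00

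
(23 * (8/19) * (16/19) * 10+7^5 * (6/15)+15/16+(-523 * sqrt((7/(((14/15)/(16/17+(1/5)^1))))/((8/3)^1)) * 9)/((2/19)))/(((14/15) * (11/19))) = 84230031/6688-76465215 * sqrt(1649)/20944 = -135662.59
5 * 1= 5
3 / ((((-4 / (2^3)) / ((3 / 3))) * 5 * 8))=-3 / 20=-0.15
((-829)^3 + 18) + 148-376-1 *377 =-569723376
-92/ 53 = -1.74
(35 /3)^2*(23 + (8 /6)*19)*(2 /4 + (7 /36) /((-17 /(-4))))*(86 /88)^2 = 3429.00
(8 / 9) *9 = 8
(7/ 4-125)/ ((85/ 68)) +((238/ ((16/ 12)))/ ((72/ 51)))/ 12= -88.06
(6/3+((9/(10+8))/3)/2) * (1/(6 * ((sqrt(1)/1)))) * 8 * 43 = 1075/9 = 119.44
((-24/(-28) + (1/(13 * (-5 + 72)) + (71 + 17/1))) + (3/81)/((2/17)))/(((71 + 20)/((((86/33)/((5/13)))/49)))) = 252488905/1863322461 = 0.14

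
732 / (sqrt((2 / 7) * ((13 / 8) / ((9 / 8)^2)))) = 1647 * sqrt(91) / 13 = 1208.57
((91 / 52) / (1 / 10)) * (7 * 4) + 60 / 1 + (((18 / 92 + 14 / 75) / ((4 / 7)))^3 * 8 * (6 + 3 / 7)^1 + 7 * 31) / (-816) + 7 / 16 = 3277239345506809 / 5956963200000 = 550.15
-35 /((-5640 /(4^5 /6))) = 1.06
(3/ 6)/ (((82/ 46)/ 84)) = 966/ 41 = 23.56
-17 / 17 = -1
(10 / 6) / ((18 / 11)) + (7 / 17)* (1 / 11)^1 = 10663 / 10098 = 1.06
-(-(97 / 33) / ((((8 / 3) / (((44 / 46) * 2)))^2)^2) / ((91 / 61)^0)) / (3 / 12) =3485889 / 1119364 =3.11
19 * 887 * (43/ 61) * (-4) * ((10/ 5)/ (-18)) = 2898716/ 549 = 5279.99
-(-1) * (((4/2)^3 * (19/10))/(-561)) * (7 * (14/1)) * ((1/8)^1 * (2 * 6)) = -3724/935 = -3.98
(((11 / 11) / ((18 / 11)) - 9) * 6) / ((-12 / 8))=302 / 9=33.56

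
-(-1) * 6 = 6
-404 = -404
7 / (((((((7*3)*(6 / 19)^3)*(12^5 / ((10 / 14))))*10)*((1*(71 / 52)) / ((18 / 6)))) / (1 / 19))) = 0.00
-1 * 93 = -93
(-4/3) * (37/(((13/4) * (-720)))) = 37/1755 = 0.02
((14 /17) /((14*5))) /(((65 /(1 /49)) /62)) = 62 /270725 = 0.00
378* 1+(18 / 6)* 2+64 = 448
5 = 5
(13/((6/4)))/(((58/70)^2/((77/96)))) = 1226225/121104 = 10.13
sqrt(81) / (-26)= -9 / 26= -0.35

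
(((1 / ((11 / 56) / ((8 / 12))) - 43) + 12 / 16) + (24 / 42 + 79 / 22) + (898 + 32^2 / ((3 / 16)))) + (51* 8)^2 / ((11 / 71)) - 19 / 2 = 332875495 / 308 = 1080764.59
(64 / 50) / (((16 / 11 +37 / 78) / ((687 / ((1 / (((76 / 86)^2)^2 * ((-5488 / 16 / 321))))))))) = -4496776006474752 / 15135459377125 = -297.10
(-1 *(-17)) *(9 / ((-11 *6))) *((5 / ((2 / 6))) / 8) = -765 / 176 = -4.35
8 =8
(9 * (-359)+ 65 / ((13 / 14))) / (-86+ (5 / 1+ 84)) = -3161 / 3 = -1053.67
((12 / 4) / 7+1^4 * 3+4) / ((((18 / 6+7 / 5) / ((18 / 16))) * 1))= 585 / 308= 1.90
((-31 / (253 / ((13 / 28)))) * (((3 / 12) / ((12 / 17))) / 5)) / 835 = -6851 / 1419633600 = -0.00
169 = 169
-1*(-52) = 52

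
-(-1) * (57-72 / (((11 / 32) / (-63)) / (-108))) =-15675789 / 11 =-1425071.73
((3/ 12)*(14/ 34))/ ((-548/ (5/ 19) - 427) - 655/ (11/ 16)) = -385/ 12948356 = -0.00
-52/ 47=-1.11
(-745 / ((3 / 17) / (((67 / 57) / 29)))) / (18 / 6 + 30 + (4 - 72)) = 169711 / 34713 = 4.89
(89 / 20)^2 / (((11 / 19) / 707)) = 106402793 / 4400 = 24182.45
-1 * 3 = -3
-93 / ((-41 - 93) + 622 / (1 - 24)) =2139 / 3704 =0.58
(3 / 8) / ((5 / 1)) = 3 / 40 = 0.08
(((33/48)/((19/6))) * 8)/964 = 33/18316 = 0.00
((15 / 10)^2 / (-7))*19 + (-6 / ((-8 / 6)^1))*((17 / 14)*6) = 747 / 28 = 26.68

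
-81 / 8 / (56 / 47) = -8.50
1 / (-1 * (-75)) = 1 / 75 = 0.01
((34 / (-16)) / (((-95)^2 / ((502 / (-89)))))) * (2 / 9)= 4267 / 14458050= 0.00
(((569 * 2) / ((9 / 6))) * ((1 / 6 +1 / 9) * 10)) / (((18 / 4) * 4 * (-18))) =-14225 / 2187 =-6.50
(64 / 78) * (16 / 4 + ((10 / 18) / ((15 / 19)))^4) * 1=5553440 / 1594323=3.48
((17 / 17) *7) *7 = 49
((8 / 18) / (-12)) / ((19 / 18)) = -2 / 57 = -0.04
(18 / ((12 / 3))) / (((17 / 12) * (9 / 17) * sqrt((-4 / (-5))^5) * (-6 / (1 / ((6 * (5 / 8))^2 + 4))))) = -25 * sqrt(5) / 578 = -0.10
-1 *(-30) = 30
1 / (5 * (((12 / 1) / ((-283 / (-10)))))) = 283 / 600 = 0.47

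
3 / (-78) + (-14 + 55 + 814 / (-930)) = 484643 / 12090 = 40.09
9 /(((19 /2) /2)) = 36 /19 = 1.89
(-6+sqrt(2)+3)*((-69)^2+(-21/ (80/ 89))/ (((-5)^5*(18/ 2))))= -7549.93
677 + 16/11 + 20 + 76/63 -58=444671/693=641.66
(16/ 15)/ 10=8/ 75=0.11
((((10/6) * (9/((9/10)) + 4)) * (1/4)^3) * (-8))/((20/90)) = -105/8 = -13.12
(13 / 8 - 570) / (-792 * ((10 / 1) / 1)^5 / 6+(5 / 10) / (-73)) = 0.00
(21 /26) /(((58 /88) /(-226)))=-104412 /377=-276.95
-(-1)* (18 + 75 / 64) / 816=409 / 17408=0.02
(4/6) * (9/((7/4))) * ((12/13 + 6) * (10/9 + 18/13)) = 70080/1183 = 59.24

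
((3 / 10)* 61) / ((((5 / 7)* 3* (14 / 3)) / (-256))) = -11712 / 25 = -468.48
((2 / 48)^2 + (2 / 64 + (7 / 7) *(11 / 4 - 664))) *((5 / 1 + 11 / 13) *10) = -2783215 / 72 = -38655.76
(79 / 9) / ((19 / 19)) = 8.78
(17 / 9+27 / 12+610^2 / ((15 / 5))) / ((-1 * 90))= -4465349 / 3240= -1378.19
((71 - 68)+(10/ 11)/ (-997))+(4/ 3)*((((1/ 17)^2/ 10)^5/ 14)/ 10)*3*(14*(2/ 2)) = 16577013844917014760967/ 5527351276556045750000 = 3.00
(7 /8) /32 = 7 /256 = 0.03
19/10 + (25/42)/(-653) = 130211/68565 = 1.90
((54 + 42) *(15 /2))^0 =1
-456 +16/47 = -21416/47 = -455.66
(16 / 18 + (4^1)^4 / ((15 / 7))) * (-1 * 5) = -5416 / 9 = -601.78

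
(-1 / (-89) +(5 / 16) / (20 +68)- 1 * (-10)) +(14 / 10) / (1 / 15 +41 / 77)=267767705 / 21678976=12.35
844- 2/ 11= 9282/ 11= 843.82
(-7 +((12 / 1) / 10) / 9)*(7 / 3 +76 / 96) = -515 / 24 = -21.46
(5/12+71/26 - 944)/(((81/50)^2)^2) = -229332812500/1678822119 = -136.60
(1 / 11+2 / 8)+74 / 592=41 / 88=0.47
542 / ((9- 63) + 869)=542 / 815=0.67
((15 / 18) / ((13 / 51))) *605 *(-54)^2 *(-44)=-3299016600 / 13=-253770507.69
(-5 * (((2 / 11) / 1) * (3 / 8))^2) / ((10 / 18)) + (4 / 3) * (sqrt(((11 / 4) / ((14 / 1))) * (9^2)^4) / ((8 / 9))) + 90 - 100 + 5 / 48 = -28859 / 2904 + 19683 * sqrt(154) / 56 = 4351.84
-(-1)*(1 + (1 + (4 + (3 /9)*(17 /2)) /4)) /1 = 89 /24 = 3.71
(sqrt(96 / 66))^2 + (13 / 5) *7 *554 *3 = 1663742 / 55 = 30249.85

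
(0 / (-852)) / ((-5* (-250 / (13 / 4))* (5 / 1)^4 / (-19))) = 0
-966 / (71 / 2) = -1932 / 71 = -27.21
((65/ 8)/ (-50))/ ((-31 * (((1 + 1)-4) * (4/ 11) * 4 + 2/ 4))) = -0.00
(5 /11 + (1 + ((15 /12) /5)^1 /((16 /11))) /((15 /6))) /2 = 325 /704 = 0.46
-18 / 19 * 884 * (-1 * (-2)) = -31824 / 19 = -1674.95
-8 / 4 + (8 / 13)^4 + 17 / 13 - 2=-72799 / 28561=-2.55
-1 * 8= -8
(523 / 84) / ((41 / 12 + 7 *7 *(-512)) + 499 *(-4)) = -523 / 2274769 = -0.00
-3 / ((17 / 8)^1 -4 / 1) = 8 / 5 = 1.60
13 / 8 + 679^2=3688341 / 8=461042.62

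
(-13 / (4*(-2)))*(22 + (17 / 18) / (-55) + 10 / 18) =290069 / 7920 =36.62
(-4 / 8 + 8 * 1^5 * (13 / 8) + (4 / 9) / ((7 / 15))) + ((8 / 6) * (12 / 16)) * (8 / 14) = 589 / 42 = 14.02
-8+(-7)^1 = -15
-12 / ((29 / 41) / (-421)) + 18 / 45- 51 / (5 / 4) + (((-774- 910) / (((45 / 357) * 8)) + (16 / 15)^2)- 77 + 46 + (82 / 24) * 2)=35294294 / 6525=5409.09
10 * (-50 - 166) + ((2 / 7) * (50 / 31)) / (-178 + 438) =-6093355 / 2821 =-2160.00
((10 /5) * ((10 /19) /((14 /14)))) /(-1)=-20 /19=-1.05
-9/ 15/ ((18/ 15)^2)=-5/ 12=-0.42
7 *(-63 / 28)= -63 / 4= -15.75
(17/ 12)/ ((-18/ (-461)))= 7837/ 216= 36.28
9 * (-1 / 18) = -1 / 2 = -0.50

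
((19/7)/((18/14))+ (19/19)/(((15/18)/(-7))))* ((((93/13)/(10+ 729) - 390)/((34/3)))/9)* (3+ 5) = 471243676/2449785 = 192.36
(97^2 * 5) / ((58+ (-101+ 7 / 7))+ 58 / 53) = -2493385 / 2168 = -1150.09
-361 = -361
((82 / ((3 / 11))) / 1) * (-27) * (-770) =6250860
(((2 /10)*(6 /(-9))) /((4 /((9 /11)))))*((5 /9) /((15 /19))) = -19 /990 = -0.02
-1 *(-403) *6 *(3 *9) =65286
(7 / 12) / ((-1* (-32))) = 7 / 384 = 0.02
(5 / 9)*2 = 10 / 9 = 1.11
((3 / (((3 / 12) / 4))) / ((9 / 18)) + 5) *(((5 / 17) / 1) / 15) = 101 / 51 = 1.98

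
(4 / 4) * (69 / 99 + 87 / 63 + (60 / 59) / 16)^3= 58931989710875 / 6000786624448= 9.82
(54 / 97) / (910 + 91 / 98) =84 / 137449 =0.00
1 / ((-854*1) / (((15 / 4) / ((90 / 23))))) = -23 / 20496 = -0.00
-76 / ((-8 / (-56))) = -532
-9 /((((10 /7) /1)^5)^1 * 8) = -151263 /800000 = -0.19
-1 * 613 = -613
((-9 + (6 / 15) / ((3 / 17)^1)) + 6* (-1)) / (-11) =191 / 165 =1.16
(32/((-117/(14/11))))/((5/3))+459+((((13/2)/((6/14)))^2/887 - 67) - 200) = 4384777363/22831380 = 192.05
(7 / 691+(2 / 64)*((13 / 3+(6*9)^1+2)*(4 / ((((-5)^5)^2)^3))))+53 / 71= 829696655273437500008880041 / 1096598803997039794921875000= 0.76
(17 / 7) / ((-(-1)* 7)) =17 / 49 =0.35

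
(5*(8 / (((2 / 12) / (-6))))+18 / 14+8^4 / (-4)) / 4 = -17239 / 28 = -615.68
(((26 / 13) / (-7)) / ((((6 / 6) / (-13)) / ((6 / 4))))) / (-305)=-39 / 2135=-0.02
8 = 8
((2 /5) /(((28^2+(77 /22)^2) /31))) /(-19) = -248 /302575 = -0.00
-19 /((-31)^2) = -19 /961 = -0.02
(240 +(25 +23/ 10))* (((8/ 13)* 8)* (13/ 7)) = 85536/ 35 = 2443.89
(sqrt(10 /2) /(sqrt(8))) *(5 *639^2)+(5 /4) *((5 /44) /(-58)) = -25 /10208+2041605 *sqrt(10) /4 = 1614030.47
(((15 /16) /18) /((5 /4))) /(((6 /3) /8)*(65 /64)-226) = -32 /173373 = -0.00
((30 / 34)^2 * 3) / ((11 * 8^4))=675 / 13021184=0.00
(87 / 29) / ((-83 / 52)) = -156 / 83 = -1.88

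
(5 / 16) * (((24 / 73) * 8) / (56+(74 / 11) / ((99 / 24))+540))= 1089 / 791831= 0.00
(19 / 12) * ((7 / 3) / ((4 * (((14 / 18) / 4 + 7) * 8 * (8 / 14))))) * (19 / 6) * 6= 2527 / 4736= 0.53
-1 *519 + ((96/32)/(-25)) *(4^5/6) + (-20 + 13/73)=-1020726/1825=-559.30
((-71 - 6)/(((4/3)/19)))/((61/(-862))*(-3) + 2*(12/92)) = -14502719/6254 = -2318.95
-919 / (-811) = 919 / 811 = 1.13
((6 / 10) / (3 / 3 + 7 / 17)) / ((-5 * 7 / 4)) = -17 / 350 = -0.05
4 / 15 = 0.27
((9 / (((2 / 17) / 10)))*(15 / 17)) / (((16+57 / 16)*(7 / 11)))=118800 / 2191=54.22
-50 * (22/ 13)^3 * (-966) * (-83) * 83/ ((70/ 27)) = -1366586361360/ 2197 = -622023833.12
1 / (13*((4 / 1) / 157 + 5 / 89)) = 13973 / 14833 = 0.94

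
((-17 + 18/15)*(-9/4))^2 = 505521/400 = 1263.80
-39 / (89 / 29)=-1131 / 89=-12.71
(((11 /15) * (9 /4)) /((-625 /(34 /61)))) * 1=-0.00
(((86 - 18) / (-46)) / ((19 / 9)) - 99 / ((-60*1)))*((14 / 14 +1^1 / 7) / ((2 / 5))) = 8301 / 3059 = 2.71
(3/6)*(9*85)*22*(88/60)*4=49368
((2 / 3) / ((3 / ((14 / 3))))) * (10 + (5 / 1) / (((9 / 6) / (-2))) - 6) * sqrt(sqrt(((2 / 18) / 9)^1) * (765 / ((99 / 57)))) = -224 * sqrt(53295) / 2673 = -19.35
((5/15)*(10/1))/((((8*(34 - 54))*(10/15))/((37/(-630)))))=37/20160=0.00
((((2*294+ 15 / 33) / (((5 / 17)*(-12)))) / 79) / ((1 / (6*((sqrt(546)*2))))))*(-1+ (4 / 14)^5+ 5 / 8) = 13975207*sqrt(546) / 1479016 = 220.79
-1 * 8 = -8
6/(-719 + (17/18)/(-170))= -1080/129421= -0.01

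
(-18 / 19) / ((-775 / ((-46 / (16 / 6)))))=-621 / 29450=-0.02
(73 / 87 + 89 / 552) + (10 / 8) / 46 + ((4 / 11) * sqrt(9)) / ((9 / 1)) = 8428 / 7337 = 1.15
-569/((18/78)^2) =-96161/9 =-10684.56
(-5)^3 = -125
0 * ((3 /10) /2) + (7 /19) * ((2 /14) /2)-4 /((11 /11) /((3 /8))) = -28 /19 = -1.47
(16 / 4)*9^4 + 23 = 26267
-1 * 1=-1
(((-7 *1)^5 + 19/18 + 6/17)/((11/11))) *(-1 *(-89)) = -457683479/306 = -1495697.64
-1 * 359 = -359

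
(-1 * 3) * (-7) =21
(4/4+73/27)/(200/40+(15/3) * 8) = 20/243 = 0.08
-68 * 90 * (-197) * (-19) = -22907160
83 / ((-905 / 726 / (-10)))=120516 / 181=665.83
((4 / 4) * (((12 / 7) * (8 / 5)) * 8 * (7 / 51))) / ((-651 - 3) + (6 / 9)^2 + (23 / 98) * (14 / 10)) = -32256 / 6996061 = -0.00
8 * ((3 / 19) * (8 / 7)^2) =1536 / 931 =1.65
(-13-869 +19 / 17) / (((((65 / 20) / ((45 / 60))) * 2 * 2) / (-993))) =50464.39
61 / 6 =10.17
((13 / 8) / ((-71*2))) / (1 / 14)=-91 / 568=-0.16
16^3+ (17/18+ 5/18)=36875/9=4097.22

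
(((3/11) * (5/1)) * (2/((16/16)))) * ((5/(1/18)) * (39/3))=35100/11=3190.91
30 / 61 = 0.49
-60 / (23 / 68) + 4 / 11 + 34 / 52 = -1160187 / 6578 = -176.37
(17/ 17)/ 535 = 1/ 535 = 0.00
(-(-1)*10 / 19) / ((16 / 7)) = 35 / 152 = 0.23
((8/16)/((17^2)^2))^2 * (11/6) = 11/167418178584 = 0.00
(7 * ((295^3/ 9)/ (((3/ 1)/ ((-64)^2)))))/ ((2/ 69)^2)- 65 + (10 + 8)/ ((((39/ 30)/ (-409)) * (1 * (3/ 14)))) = 1265502678134785/ 39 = 32448786618840.64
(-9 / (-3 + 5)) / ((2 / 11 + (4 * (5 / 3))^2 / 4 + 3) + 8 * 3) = -891 / 7582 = -0.12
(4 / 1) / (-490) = -2 / 245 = -0.01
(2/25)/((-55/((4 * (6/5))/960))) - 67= -9212501/137500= -67.00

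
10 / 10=1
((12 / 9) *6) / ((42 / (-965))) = -3860 / 21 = -183.81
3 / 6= 1 / 2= 0.50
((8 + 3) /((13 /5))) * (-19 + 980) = 52855 /13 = 4065.77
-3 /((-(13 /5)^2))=75 /169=0.44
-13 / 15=-0.87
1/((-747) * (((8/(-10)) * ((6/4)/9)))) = 5/498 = 0.01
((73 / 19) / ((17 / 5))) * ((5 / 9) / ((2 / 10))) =9125 / 2907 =3.14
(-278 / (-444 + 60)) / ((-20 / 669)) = -30997 / 1280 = -24.22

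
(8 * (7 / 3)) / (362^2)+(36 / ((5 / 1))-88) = -39706262 / 491415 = -80.80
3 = 3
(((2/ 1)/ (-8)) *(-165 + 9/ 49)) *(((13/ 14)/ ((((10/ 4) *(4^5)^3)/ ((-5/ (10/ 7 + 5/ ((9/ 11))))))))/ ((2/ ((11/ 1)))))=-2598453/ 49982681907200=-0.00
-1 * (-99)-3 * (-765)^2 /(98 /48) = -42131349 /49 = -859823.45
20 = 20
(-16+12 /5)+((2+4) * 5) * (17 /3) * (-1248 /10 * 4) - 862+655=-425423 /5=-85084.60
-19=-19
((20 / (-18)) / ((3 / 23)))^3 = -12167000 / 19683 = -618.15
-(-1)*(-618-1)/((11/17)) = -10523/11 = -956.64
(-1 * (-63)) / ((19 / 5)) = 315 / 19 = 16.58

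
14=14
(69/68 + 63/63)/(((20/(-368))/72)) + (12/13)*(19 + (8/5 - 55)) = -2984424/1105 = -2700.84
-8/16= -1/2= -0.50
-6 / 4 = -3 / 2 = -1.50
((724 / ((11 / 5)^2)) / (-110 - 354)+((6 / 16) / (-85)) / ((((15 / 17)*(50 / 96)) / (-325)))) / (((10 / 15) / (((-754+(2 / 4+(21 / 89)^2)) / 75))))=-2343486419479 / 55589578000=-42.16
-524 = -524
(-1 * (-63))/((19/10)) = 630/19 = 33.16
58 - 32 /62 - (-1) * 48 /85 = 152958 /2635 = 58.05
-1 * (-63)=63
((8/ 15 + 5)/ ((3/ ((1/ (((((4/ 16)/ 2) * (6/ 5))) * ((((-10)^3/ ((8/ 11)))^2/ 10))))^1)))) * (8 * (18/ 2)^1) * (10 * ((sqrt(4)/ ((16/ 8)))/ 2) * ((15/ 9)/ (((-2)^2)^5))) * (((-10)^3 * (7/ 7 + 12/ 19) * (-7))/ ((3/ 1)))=18011/ 124146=0.15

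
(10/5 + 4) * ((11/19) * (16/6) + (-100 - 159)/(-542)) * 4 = 249836/5149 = 48.52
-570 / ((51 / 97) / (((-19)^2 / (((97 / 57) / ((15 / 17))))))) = -58644450 / 289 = -202921.97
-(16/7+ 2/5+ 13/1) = -549/35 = -15.69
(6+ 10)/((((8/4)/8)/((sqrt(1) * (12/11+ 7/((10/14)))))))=38336/55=697.02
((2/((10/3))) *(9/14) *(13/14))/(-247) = -27/18620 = -0.00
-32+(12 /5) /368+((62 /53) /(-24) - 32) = -1171012 /18285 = -64.04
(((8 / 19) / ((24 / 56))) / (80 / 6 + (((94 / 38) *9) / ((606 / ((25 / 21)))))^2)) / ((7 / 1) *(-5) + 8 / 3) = -6382072032 / 2800915751155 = -0.00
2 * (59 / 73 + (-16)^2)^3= 13177266637446 / 389017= 33873241.11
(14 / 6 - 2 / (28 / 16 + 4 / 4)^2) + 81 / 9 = 4018 / 363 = 11.07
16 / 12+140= 424 / 3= 141.33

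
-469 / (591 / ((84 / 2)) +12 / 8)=-3283 / 109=-30.12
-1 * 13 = -13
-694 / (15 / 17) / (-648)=5899 / 4860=1.21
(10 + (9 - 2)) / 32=17 / 32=0.53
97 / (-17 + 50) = 97 / 33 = 2.94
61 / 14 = 4.36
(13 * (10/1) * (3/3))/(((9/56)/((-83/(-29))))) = 604240/261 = 2315.10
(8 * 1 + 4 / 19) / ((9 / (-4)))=-208 / 57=-3.65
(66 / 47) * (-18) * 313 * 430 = -159892920 / 47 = -3401977.02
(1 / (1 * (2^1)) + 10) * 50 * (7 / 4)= 3675 / 4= 918.75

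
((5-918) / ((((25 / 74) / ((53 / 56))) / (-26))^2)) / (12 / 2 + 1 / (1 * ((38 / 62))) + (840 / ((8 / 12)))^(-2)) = -3652677089604972 / 5755050475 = -634690.71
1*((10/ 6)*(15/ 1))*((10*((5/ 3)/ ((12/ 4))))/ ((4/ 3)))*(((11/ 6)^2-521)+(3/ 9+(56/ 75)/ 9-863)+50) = -89790025/ 648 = -138564.85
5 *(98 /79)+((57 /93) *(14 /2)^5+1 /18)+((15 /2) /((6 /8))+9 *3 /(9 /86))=10575.32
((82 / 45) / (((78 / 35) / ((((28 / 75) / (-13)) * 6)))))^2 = 258309184 / 13013105625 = 0.02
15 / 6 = 5 / 2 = 2.50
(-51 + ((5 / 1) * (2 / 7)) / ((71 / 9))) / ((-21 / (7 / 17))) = 8419 / 8449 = 1.00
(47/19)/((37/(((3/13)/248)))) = 141/2266472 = 0.00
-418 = -418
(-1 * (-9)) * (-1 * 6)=-54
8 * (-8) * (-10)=640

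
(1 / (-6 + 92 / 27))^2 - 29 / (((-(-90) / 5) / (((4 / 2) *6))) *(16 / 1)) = -31151 / 29400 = -1.06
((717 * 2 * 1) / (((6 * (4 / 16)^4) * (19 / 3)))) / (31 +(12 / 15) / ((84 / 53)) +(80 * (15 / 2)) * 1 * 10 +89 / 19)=19272960 / 12042197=1.60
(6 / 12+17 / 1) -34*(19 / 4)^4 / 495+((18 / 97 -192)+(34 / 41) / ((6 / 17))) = -52143040489 / 251982720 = -206.93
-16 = -16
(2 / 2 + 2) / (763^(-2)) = 1746507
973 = 973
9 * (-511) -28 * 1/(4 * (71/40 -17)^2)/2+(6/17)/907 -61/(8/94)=-17370746988859/3267779508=-5315.76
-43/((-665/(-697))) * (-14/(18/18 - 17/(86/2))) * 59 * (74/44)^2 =104093868563/597740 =174145.73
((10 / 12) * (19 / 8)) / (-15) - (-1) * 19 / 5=2641 / 720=3.67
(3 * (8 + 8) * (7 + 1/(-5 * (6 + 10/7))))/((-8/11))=-59829/130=-460.22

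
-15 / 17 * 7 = -105 / 17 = -6.18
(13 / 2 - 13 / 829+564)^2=894656814769 / 2748964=325452.36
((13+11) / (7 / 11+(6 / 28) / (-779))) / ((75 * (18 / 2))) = 959728 / 17169525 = 0.06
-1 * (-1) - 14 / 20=0.30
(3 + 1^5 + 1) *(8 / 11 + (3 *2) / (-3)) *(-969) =67830 / 11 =6166.36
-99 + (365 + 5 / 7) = 1867 / 7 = 266.71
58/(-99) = -58/99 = -0.59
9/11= 0.82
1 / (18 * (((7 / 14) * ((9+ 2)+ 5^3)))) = 1 / 1224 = 0.00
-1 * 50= -50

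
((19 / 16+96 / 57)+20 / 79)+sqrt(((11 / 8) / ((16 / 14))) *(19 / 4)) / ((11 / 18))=7.04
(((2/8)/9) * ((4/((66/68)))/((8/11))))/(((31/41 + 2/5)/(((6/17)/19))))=205/81054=0.00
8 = 8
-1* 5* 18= -90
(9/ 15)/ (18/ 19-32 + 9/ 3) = -57/ 2665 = -0.02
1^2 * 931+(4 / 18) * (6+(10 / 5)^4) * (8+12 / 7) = 61645 / 63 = 978.49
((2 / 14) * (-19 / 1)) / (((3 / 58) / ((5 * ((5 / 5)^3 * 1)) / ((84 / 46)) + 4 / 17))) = -1169773 / 7497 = -156.03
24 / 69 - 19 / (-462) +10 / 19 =184787 / 201894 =0.92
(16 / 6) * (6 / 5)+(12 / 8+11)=157 / 10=15.70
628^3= 247673152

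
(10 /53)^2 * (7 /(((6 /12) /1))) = 1400 /2809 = 0.50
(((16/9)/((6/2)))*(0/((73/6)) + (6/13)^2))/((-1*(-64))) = 1/507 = 0.00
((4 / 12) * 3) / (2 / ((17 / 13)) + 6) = 17 / 128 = 0.13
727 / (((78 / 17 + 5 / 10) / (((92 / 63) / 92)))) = 24718 / 10899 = 2.27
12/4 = 3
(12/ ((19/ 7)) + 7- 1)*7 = 1386/ 19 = 72.95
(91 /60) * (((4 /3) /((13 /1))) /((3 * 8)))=7 /1080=0.01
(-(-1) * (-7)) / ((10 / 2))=-7 / 5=-1.40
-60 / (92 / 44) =-660 / 23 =-28.70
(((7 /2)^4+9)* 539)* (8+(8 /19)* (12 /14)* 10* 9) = 131884445 /38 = 3470643.29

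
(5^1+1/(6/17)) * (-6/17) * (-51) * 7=987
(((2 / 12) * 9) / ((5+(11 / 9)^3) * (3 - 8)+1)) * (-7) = 15309 / 48302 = 0.32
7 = 7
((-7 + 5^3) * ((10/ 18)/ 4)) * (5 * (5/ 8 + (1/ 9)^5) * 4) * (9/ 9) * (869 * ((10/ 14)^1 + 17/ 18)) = 11299373434525/ 38263752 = 295302.29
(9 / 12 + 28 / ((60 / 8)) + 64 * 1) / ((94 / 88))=45199 / 705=64.11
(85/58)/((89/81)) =6885/5162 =1.33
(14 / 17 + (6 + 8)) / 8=63 / 34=1.85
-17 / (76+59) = -17 / 135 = -0.13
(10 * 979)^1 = 9790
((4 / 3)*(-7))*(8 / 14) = -16 / 3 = -5.33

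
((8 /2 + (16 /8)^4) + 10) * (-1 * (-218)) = 6540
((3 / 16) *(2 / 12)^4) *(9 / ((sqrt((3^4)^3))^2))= 1 / 408146688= 0.00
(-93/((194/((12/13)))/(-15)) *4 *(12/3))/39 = 2.72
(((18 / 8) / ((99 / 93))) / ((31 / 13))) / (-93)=-13 / 1364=-0.01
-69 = -69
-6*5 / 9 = -10 / 3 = -3.33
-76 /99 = -0.77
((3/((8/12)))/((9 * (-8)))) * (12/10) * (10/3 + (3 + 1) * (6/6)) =-11/20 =-0.55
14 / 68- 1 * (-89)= 3033 / 34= 89.21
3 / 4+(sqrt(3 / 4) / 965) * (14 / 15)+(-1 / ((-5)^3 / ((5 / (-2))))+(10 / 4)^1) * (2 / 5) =7 * sqrt(3) / 14475+871 / 500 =1.74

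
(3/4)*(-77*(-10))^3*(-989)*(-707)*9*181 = 390005048262233250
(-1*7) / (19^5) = -7 / 2476099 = -0.00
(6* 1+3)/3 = 3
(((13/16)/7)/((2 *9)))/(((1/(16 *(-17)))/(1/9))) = -221/1134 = -0.19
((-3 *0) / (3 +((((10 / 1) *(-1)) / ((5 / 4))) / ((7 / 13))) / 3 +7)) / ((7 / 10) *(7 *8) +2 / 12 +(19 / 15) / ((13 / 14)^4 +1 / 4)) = 0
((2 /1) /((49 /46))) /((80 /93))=2139 /980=2.18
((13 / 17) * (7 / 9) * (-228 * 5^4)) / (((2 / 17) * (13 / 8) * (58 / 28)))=-214022.99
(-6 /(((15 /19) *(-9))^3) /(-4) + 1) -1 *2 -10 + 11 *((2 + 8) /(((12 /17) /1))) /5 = 16535758 /820125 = 20.16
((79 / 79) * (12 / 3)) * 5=20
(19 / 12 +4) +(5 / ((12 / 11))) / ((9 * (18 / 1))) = 10909 / 1944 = 5.61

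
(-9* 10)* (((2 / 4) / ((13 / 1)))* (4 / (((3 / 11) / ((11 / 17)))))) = -32.85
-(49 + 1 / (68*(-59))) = -196587 / 4012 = -49.00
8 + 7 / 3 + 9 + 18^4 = 314986 / 3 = 104995.33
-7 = -7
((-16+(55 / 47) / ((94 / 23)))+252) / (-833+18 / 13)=-13570869 / 47762998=-0.28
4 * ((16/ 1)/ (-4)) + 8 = -8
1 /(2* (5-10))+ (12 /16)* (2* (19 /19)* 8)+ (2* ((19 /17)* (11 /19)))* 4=2903 /170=17.08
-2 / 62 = -1 / 31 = -0.03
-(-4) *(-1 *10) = -40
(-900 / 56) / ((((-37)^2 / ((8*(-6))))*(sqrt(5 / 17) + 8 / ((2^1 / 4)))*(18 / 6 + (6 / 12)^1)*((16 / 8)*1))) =54400 / 10800041-200*sqrt(85) / 10800041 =0.00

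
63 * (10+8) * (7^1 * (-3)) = -23814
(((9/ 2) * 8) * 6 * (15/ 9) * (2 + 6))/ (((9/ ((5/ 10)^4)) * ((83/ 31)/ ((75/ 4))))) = 11625/ 83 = 140.06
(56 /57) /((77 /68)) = 544 /627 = 0.87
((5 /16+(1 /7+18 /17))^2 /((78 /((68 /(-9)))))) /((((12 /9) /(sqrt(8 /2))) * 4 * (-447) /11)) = 10158731 /4956736512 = 0.00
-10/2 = -5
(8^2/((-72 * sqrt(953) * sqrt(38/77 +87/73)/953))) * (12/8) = -4 * sqrt(50745089549)/28419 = -31.71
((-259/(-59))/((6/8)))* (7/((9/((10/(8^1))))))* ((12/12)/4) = 9065/6372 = 1.42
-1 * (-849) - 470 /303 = 256777 /303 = 847.45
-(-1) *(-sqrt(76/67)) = -2 *sqrt(1273)/67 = -1.07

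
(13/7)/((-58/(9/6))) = -0.05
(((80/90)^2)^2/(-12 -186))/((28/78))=-13312/1515591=-0.01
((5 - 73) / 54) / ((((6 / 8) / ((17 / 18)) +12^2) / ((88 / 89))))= -101728 / 11829969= -0.01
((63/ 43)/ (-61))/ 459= -7/ 133773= -0.00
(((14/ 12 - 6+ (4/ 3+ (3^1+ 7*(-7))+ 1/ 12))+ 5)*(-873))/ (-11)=-155103/ 44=-3525.07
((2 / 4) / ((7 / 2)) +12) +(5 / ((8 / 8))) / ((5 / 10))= 155 / 7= 22.14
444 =444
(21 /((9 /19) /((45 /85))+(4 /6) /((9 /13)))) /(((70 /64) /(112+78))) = 1963.72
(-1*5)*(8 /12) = -10 /3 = -3.33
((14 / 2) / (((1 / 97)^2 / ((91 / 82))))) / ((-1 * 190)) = -5993533 / 15580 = -384.69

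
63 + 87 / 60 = 1289 / 20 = 64.45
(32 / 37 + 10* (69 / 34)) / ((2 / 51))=39927 / 74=539.55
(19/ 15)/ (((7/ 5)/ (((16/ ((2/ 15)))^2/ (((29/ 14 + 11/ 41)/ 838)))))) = 6266899200/ 1343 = 4666343.41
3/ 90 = 1/ 30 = 0.03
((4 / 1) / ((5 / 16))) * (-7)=-448 / 5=-89.60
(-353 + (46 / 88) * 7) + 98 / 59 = -902577 / 2596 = -347.68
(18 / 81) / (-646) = -1 / 2907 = -0.00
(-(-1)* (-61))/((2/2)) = -61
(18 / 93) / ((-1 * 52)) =-3 / 806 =-0.00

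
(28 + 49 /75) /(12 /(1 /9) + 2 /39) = 3991 /15050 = 0.27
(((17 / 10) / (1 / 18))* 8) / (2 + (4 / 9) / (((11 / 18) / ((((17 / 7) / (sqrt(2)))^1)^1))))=3628548 / 18085 - 1602216* sqrt(2) / 18085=75.35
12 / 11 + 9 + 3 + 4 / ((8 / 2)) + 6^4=14411 / 11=1310.09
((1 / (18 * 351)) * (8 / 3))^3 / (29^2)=64 / 715827926854053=0.00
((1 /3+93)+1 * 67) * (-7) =-3367 /3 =-1122.33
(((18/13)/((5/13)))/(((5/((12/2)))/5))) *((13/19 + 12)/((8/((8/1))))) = 26028/95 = 273.98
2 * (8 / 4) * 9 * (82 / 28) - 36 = 486 / 7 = 69.43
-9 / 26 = -0.35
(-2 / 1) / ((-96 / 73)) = 73 / 48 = 1.52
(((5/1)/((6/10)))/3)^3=15625/729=21.43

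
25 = 25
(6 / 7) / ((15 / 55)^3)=42.25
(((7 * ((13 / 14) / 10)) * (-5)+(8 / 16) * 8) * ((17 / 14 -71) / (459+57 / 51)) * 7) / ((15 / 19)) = -315571 / 312880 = -1.01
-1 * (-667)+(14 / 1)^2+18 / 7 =6059 / 7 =865.57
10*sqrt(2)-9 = 5.14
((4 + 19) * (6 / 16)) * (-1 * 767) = -52923 / 8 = -6615.38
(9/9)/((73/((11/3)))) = 11/219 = 0.05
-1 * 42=-42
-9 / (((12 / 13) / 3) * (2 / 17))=-1989 / 8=-248.62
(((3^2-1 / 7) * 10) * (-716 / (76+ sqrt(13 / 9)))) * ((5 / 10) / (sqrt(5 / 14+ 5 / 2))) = -15182064 * sqrt(35) / 363797+ 66588 * sqrt(455) / 363797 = -242.99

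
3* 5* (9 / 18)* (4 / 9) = 10 / 3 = 3.33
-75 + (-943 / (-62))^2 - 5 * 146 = -2205171 / 3844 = -573.67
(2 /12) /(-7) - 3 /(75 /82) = -3469 /1050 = -3.30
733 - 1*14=719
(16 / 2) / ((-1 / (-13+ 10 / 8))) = 94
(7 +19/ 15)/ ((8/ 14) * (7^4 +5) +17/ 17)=868/ 144465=0.01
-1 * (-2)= 2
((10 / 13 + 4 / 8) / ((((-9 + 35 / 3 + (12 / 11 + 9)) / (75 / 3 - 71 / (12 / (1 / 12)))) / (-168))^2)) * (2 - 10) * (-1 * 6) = 14620087011222 / 2304133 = 6345157.60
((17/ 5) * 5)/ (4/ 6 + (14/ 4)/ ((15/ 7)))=170/ 23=7.39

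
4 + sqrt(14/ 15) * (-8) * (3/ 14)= 4 - 4 * sqrt(210)/ 35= 2.34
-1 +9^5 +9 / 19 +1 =1121940 / 19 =59049.47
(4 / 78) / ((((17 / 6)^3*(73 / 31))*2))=2232 / 4662437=0.00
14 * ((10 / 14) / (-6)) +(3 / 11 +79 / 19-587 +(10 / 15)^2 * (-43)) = -1134896 / 1881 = -603.35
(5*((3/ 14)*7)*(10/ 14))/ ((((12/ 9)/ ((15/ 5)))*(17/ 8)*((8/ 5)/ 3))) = 10125/ 952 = 10.64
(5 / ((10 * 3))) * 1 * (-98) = -49 / 3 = -16.33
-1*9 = -9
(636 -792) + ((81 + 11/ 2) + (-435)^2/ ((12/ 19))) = 1198147/ 4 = 299536.75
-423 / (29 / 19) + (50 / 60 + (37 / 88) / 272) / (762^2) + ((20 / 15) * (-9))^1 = -349611603552941 / 1209151646208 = -289.14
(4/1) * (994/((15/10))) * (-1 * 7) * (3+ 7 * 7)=-2894528/3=-964842.67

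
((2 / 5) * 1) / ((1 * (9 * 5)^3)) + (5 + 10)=6834377 / 455625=15.00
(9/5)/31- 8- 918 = -143521/155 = -925.94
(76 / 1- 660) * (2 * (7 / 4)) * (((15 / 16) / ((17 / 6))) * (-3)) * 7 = 482895 / 34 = 14202.79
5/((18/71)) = 355/18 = 19.72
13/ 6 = 2.17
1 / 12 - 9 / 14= -47 / 84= -0.56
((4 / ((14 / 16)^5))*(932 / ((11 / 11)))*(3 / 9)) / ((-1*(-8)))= 15269888 / 50421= 302.85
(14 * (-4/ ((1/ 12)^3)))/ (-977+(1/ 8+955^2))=-774144/ 7288385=-0.11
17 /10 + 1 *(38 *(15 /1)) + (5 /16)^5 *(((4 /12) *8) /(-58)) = 65192444663 /114032640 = 571.70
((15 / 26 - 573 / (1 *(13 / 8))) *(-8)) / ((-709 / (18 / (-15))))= 219672 / 46085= 4.77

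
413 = 413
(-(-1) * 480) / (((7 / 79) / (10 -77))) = -2540640 / 7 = -362948.57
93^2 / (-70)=-8649 / 70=-123.56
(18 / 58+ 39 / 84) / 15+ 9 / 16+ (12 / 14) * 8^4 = 171078881 / 48720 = 3511.47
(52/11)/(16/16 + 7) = 0.59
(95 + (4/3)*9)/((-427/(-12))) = 1284/427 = 3.01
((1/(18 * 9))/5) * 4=2/405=0.00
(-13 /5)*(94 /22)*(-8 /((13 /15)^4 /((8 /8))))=157.53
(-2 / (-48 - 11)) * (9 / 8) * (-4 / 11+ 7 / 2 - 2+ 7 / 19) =5661 / 98648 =0.06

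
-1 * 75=-75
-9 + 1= -8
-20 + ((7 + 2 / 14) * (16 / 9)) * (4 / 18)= -9740 / 567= -17.18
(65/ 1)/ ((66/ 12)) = 130/ 11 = 11.82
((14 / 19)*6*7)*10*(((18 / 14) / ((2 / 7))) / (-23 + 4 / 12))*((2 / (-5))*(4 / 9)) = 3528 / 323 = 10.92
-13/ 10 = -1.30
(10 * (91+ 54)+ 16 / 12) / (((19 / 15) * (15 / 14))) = 60956 / 57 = 1069.40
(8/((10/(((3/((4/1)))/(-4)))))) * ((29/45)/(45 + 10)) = -29/16500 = -0.00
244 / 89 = 2.74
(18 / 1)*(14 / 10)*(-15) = -378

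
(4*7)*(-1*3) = -84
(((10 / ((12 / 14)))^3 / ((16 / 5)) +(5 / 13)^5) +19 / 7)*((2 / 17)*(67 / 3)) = 37535314931623 / 28631145816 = 1311.00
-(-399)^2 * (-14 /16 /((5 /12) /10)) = 3343221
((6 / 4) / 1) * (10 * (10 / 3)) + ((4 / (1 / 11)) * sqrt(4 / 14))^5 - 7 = 43 + 659664896 * sqrt(14) / 343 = 7196078.08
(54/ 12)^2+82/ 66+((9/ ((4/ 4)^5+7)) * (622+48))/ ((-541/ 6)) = 937847/ 71412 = 13.13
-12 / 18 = -2 / 3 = -0.67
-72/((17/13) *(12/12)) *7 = -6552/17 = -385.41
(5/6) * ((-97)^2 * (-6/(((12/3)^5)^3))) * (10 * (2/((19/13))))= -3057925/5100273664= -0.00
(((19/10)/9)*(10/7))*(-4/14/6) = -19/1323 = -0.01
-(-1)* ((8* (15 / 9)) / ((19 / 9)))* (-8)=-960 / 19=-50.53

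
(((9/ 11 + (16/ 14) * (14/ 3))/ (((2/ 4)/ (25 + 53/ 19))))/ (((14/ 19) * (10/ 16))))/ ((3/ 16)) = 59392/ 15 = 3959.47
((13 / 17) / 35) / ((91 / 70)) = 2 / 119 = 0.02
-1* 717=-717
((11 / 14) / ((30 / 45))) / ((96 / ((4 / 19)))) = 11 / 4256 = 0.00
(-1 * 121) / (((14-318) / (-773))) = -93533 / 304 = -307.67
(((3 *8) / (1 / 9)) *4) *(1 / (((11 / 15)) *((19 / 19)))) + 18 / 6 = 1181.18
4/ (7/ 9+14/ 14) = 9/ 4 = 2.25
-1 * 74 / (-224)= 37 / 112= 0.33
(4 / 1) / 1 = 4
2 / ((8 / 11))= 11 / 4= 2.75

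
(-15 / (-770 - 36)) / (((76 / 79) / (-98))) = -58065 / 30628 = -1.90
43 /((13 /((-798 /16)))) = -17157 /104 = -164.97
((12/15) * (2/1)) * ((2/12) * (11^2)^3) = 7086244/15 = 472416.27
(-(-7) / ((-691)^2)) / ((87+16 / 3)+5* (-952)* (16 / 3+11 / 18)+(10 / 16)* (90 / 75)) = -252 / 484781207009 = -0.00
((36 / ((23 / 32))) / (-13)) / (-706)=576 / 105547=0.01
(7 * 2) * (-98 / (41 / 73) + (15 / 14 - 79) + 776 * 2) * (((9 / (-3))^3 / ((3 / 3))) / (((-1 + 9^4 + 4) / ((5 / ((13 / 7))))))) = -234977715 / 1166204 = -201.49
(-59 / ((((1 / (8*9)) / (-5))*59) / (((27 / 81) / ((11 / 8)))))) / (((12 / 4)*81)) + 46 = 41306 / 891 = 46.36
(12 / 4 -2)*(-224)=-224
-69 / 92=-3 / 4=-0.75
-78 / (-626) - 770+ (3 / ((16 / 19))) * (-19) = -4194515 / 5008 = -837.56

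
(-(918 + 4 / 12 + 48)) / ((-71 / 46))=133354 / 213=626.08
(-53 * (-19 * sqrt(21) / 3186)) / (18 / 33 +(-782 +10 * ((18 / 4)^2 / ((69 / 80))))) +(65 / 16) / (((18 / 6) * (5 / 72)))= 39 / 2 - 254771 * sqrt(21) / 440649288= 19.50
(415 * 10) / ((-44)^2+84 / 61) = 25315 / 11818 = 2.14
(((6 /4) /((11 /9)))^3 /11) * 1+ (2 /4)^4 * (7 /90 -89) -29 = -725037143 /21083040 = -34.39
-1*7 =-7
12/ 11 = 1.09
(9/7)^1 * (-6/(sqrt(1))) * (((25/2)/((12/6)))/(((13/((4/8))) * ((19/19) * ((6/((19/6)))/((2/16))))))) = -1425/11648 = -0.12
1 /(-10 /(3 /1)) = -3 /10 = -0.30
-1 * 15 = -15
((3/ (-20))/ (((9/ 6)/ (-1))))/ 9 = 1/ 90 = 0.01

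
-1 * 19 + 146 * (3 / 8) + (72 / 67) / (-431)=4129123 / 115508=35.75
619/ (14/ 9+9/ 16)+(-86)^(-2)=659250161/ 2255780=292.25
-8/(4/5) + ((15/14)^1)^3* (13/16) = -9.00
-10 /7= -1.43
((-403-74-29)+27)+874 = 395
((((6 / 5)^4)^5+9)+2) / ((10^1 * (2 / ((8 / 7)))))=9410400376219702 / 3337860107421875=2.82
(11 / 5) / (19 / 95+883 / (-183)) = -2013 / 4232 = -0.48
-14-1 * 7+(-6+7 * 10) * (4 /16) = -5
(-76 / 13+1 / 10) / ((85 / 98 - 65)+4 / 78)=109809 / 1224595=0.09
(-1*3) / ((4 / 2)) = -3 / 2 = -1.50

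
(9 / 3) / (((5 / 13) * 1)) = 39 / 5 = 7.80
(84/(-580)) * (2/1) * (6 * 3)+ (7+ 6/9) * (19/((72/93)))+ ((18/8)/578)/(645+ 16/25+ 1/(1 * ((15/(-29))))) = 26647341676861/145662450480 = 182.94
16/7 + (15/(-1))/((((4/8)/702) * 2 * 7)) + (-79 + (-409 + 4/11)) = -21886/11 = -1989.64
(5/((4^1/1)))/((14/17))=85/56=1.52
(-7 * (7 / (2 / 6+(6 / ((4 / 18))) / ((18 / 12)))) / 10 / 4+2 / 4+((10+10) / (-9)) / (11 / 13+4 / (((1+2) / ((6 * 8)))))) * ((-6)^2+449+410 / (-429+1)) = 137942300687 / 714391920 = 193.09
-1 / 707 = -0.00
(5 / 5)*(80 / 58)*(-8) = -320 / 29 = -11.03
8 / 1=8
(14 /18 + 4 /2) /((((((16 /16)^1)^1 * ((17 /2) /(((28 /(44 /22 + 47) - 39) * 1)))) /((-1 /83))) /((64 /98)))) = 430400 /4355757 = 0.10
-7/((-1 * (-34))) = -0.21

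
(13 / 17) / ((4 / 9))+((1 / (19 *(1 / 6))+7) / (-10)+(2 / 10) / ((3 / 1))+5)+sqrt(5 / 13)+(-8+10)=sqrt(65) / 13+156119 / 19380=8.68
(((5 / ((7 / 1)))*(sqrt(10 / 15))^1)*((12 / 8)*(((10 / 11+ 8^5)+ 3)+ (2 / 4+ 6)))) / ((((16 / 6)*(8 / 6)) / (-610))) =-9897440625*sqrt(6) / 4928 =-4919577.78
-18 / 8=-9 / 4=-2.25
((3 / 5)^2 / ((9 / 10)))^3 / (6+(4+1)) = 0.01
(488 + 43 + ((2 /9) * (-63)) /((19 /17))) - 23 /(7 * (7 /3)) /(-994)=479804117 /925414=518.48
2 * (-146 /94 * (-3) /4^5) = 219 /24064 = 0.01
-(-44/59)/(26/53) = 1.52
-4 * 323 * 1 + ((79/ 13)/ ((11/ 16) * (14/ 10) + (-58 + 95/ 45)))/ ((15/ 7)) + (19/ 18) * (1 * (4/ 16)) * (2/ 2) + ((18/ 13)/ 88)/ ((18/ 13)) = -262990112477/ 203587956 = -1291.78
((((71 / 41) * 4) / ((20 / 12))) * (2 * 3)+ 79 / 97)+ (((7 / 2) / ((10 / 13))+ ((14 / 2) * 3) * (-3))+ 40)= 580723 / 79540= 7.30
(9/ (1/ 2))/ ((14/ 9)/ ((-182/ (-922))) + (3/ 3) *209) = 2106/ 25375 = 0.08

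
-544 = -544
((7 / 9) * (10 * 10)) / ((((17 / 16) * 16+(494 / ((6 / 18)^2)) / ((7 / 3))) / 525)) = 857500 / 40371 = 21.24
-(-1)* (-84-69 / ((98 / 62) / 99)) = -215877 / 49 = -4405.65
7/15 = 0.47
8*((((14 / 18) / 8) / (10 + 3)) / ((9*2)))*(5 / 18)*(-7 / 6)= -245 / 227448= -0.00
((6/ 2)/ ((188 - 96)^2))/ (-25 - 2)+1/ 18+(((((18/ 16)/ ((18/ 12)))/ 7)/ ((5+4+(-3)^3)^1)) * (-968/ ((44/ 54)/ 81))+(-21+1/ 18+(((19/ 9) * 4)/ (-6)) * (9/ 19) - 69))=482.23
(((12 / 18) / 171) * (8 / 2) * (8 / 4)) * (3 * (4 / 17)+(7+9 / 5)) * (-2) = -25856 / 43605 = -0.59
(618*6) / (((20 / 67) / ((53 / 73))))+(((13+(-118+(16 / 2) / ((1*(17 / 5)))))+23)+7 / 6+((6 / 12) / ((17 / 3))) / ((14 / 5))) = 4659768431 / 521220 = 8940.12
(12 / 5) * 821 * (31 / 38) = 152706 / 95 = 1607.43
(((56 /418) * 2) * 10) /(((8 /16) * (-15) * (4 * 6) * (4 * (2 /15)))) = -35 /1254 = -0.03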